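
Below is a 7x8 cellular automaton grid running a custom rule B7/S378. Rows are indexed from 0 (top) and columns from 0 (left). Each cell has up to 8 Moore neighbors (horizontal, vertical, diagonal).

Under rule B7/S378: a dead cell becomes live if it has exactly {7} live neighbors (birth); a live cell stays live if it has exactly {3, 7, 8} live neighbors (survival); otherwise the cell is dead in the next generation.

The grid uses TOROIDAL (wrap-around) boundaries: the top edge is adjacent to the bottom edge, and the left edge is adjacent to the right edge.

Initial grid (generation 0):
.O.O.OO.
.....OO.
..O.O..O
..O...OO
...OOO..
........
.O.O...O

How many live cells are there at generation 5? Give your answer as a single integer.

Answer: 0

Derivation:
Simulating step by step:
Generation 0 (given above): 18 live cells
Generation 1: 3 live cells
.....O..
........
.......O
......O.
........
........
........
Generation 2: 0 live cells
........
........
........
........
........
........
........
Generation 3: 0 live cells
........
........
........
........
........
........
........
Generation 4: 0 live cells
........
........
........
........
........
........
........
Generation 5: 0 live cells
........
........
........
........
........
........
........
Population at generation 5: 0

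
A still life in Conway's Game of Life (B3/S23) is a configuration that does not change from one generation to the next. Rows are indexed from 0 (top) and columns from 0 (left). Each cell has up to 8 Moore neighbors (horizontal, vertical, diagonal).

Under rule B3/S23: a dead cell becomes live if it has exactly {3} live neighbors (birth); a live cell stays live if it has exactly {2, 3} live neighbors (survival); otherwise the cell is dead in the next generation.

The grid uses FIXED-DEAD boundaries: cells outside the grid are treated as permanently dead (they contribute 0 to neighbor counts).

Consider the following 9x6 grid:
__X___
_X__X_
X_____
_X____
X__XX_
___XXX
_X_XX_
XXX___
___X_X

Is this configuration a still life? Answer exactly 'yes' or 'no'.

Answer: no

Derivation:
Compute generation 1 and compare to generation 0 (given above):
Generation 1:
______
_X____
XX____
XX____
__XX_X
_____X
XX___X
XX____
_XX___
Cell (0,2) differs: gen0=1 vs gen1=0 -> NOT a still life.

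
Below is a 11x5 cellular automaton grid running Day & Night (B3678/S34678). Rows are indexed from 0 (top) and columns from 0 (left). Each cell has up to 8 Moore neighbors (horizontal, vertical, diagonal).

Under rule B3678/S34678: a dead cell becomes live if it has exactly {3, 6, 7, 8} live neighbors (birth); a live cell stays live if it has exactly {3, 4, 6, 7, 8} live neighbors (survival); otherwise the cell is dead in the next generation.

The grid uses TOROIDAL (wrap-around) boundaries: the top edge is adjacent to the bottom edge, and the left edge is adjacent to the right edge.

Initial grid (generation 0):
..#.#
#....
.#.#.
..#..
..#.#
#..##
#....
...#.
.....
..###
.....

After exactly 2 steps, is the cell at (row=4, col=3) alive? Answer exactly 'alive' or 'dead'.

Answer: dead

Derivation:
Simulating step by step:
Generation 0 (given above): 16 live cells
Generation 1: 19 live cells
.....
.####
..#..
.##..
##..#
##.##
...#.
.....
..#.#
.....
..#.#
Generation 2: 16 live cells
##..#
..##.
#....
.###.
#...#
.#.#.
#.#..
...#.
.....
.....
.....

Cell (4,3) at generation 2: 0 -> dead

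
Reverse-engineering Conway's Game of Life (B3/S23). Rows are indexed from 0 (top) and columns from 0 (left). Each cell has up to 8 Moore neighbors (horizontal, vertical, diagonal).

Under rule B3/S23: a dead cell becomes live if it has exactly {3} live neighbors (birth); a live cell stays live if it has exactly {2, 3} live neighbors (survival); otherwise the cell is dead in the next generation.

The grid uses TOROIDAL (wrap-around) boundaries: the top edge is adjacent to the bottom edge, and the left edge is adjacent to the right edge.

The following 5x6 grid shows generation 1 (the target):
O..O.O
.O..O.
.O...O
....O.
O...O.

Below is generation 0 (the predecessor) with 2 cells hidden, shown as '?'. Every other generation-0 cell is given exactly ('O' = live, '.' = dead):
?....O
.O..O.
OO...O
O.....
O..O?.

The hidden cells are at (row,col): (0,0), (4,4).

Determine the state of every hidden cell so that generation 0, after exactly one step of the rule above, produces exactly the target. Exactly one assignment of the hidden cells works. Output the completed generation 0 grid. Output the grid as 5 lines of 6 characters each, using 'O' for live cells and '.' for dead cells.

Answer: .....O
.O..O.
OO...O
O.....
O..OO.

Derivation:
Hidden generation-0 cells (in order): (0,0), (4,4).
A hidden cell only influences target cells in its own 3x3 neighborhood. Try each of the 2^2 = 4 assignments, step the completed generation 0 forward once under B3/S23, and compare with the target:
  (0,0)=. (4,4)=. -> step gives (0,3)='.' but target has 'O' -> reject
  (0,0)=. (4,4)=O -> step reproduces the target at every cell -> ACCEPT
  (0,0)=O (4,4)=. -> step gives (0,1)='O' but target has '.' -> reject
  (0,0)=O (4,4)=O -> step gives (0,1)='O' but target has '.' -> reject
Unique solution: (0,0)=dead, (4,4)=live.
Check: live-neighbor counts of every cell in the completed generation 0:
322343
522124
432123
442235
221124
Applying B3/S23 to generation 0 with these counts gives:
O..O.O
.O..O.
.O...O
....O.
O...O.
which matches the target exactly.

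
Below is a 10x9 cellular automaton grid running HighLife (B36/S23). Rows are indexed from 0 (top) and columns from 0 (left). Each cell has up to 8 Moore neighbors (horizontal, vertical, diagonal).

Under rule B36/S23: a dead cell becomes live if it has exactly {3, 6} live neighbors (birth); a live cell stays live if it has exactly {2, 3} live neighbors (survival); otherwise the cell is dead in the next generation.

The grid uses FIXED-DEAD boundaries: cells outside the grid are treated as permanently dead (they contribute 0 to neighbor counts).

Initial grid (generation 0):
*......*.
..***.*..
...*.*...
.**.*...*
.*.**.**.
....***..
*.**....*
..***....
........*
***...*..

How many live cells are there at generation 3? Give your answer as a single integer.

Answer: 27

Derivation:
Simulating step by step:
Generation 0 (given above): 32 live cells
Generation 1: 23 live cells
...*.....
..*****..
.*...*...
.*....**.
.*...***.
.*....*..
.**......
.**.*....
.........
.*.......
Generation 2: 30 live cells
..**.*...
..**.**..
.*.*...*.
***....*.
***..*...
**...***.
*..*.....
.***.....
.**......
.........
Generation 3: 27 live cells
..**.**..
.*...**..
*.***..*.
...*..*..
.....*.*.
....***..
*..**.*..
*..*.....
.*.*.....
.........
Population at generation 3: 27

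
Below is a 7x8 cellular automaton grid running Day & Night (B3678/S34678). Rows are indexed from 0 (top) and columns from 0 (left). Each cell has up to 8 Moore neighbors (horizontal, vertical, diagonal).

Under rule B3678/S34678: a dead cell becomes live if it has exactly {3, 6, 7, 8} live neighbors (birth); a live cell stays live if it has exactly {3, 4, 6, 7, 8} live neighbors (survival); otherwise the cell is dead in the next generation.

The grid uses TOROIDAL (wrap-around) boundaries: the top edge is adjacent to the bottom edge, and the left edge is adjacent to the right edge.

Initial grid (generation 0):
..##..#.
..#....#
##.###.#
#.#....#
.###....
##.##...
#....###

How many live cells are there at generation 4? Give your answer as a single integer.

Simulating step by step:
Generation 0 (given above): 25 live cells
Generation 1: 26 live cells
##...##.
..#..#.#
.#.#...#
.#....##
...##..#
##.####.
#....###
Generation 2: 26 live cells
##..####
..#.#..#
.......#
...##.##
.#.##..#
#.##...#
..#..###
Generation 3: 31 live cells
###.#.#.
.#.#...#
#...##.#
..######
....##.#
#.##.#.#
#.#..###
Generation 4: 30 live cells
..#...##
##.#...#
##...###
...#####
.#.##.##
#..#.##.
.##..#.#
Population at generation 4: 30

Answer: 30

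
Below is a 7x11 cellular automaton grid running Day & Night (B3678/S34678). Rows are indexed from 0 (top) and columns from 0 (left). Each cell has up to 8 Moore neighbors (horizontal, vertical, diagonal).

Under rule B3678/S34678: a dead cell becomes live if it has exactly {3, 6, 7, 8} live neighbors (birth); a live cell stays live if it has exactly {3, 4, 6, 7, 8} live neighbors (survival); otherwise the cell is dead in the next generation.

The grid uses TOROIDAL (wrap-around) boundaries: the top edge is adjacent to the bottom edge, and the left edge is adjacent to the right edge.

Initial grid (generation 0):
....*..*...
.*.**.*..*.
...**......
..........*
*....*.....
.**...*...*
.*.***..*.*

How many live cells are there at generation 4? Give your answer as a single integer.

Answer: 28

Derivation:
Simulating step by step:
Generation 0 (given above): 22 live cells
Generation 1: 25 live cells
*.....*.**.
..***......
..****.....
....*......
**........*
.***.....*.
...*****.*.
Generation 2: 31 live cells
..*...*.*.*
.**.*......
..**.*.....
***.**.....
**.*.......
.***.**.*..
.*.*****.*.
Generation 3: 29 live cells
*.*...*..*.
.**..*.....
**...*.....
*...*......
****..*....
.******....
*****....*.
Generation 4: 28 live cells
**..**.....
..*...*...*
***.*......
**.*.*....*
*..........
.***.*....*
*****.*....
Population at generation 4: 28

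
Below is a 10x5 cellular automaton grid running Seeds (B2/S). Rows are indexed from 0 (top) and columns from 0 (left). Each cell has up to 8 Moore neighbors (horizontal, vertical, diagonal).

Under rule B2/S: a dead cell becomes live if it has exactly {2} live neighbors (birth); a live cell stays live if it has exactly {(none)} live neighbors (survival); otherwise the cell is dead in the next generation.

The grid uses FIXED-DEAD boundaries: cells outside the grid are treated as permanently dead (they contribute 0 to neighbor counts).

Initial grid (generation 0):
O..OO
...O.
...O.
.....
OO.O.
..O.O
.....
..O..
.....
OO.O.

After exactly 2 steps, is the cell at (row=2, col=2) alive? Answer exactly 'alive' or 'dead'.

Simulating step by step:
Generation 0 (given above): 14 live cells
Generation 1: 14 live cells
..O..
.....
..O.O
OO.OO
....O
O....
.OO..
.....
O..O.
..O..
Generation 2: 13 live cells
.....
.OO..
O....
.....
..O..
..OO.
O....
O..O.
.OO..
.O.O.

Cell (2,2) at generation 2: 0 -> dead

Answer: dead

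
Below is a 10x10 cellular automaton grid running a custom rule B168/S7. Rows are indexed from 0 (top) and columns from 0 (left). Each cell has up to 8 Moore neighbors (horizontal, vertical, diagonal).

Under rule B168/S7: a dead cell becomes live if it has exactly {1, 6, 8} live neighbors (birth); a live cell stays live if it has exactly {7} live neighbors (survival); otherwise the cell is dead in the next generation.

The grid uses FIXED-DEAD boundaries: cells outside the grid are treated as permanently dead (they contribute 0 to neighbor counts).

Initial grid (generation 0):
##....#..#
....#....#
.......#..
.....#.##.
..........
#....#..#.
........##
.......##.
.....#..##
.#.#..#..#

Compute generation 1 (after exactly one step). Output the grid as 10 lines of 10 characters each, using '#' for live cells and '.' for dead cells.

Simulating step by step:
Generation 0 (given above): 24 live cells
Generation 1: 24 live cells
(generation 1 grid is the final answer)

Answer: ..###..#..
..##......
...#......
....#....#
##........
.#..#.#...
##..##....
....##....
##.#......
#.........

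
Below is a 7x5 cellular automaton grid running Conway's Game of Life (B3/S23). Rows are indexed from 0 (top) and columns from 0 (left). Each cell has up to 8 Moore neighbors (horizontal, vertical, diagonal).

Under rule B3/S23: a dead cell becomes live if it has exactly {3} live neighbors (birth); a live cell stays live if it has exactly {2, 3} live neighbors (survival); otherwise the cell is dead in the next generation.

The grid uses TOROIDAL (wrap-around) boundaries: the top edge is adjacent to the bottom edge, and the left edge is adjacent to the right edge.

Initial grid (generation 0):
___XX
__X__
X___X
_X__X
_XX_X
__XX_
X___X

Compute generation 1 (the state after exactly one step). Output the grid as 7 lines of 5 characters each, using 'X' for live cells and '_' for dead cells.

Simulating step by step:
Generation 0 (given above): 14 live cells
Generation 1: 16 live cells
(generation 1 grid is the final answer)

Answer: X__XX
X____
XX_XX
_XX_X
_X__X
__X__
X_X__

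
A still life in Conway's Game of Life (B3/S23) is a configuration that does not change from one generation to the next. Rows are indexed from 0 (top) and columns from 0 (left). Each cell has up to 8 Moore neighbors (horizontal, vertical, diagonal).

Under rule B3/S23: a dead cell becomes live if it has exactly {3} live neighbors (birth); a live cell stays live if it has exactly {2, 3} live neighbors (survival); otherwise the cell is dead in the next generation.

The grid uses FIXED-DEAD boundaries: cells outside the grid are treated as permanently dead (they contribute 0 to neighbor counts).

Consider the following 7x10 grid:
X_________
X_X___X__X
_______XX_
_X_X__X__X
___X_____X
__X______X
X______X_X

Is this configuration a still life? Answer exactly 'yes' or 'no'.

Answer: no

Derivation:
Compute generation 1 and compare to generation 0 (given above):
Generation 1:
_X________
_X_____XX_
_XX___XXXX
__X____X_X
___X____XX
_________X
________X_
Cell (0,0) differs: gen0=1 vs gen1=0 -> NOT a still life.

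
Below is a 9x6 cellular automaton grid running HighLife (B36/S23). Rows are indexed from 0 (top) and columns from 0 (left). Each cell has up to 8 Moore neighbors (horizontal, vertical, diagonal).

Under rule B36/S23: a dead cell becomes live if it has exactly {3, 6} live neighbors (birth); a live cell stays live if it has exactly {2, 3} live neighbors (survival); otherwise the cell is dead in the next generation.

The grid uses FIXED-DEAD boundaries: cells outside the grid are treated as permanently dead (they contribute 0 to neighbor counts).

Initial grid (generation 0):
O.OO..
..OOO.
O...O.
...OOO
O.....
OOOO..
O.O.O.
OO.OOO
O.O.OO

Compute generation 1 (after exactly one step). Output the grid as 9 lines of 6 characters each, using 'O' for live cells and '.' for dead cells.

Simulating step by step:
Generation 0 (given above): 28 live cells
Generation 1: 20 live cells
(generation 1 grid is the final answer)

Answer: .OO.O.
..O.O.
..OO..
...OOO
O.....
O.OO..
...O.O
O.....
O.O..O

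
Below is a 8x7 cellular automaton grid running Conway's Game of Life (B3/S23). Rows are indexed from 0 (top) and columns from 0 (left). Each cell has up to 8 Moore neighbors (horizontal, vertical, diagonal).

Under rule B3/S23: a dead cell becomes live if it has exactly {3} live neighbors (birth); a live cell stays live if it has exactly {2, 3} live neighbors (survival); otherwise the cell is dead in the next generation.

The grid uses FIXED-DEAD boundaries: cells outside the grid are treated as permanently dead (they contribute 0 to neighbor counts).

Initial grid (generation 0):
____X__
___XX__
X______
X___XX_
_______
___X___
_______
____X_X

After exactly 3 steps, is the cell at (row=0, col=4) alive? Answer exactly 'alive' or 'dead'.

Simulating step by step:
Generation 0 (given above): 10 live cells
Generation 1: 7 live cells
___XX__
___XX__
___X_X_
_______
____X__
_______
_______
_______
Generation 2: 6 live cells
___XX__
__X__X_
___X___
____X__
_______
_______
_______
_______
Generation 3: 5 live cells
___XX__
__X____
___XX__
_______
_______
_______
_______
_______

Cell (0,4) at generation 3: 1 -> alive

Answer: alive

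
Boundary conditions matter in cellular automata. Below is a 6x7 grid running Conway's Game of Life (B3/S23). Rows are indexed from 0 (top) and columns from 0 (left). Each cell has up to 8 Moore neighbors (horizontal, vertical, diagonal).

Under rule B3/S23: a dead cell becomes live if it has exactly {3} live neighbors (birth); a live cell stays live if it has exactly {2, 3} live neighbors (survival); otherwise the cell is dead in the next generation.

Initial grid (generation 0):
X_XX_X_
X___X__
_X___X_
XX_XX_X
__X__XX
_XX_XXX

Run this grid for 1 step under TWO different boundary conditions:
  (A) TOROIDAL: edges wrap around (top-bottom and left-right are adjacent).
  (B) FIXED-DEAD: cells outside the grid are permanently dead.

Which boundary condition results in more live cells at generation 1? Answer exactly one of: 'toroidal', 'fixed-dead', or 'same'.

Answer: fixed-dead

Derivation:
Under TOROIDAL boundary, generation 1:
X_X____
X_XXXX_
_XXX_X_
_X_XX__
_______
_______
Population = 14

Under FIXED-DEAD boundary, generation 1:
_X_XX__
X_XXXX_
_XXX_X_
XX_XX_X
X______
_XXXX_X
Population = 23

Comparison: toroidal=14, fixed-dead=23 -> fixed-dead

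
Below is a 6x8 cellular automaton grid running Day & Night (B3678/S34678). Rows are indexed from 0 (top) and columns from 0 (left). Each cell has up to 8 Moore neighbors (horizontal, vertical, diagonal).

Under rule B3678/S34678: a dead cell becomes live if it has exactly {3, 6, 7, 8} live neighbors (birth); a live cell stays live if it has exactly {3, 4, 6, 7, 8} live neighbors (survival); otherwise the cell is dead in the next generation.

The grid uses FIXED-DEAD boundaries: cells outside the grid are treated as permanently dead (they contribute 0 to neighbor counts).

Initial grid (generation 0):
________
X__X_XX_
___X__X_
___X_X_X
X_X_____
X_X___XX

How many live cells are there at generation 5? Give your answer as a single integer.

Answer: 0

Derivation:
Simulating step by step:
Generation 0 (given above): 15 live cells
Generation 1: 9 live cells
________
____X___
__X___XX
__X_X_X_
___X___X
________
Generation 2: 2 live cells
________
________
________
_____XX_
________
________
Generation 3: 0 live cells
________
________
________
________
________
________
Generation 4: 0 live cells
________
________
________
________
________
________
Generation 5: 0 live cells
________
________
________
________
________
________
Population at generation 5: 0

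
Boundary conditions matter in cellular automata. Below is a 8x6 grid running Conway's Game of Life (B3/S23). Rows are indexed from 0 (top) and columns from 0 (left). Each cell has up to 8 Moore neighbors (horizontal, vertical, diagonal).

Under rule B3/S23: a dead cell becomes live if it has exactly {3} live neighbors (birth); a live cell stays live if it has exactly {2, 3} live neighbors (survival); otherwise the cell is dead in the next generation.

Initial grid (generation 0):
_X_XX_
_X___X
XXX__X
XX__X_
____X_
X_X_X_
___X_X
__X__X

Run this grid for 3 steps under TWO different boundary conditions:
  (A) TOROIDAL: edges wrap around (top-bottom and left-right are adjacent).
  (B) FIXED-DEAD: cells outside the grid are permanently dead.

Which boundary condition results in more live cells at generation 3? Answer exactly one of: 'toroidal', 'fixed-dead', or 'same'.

Answer: toroidal

Derivation:
Under TOROIDAL boundary, generation 3:
X_____
XXX_XX
__XXXX
_XX_XX
_XX_XX
__X_X_
__XX__
___X__
Population = 23

Under FIXED-DEAD boundary, generation 3:
___XX_
_XX_X_
_XXX__
__X___
_X____
_X_X__
______
__X_X_
Population = 14

Comparison: toroidal=23, fixed-dead=14 -> toroidal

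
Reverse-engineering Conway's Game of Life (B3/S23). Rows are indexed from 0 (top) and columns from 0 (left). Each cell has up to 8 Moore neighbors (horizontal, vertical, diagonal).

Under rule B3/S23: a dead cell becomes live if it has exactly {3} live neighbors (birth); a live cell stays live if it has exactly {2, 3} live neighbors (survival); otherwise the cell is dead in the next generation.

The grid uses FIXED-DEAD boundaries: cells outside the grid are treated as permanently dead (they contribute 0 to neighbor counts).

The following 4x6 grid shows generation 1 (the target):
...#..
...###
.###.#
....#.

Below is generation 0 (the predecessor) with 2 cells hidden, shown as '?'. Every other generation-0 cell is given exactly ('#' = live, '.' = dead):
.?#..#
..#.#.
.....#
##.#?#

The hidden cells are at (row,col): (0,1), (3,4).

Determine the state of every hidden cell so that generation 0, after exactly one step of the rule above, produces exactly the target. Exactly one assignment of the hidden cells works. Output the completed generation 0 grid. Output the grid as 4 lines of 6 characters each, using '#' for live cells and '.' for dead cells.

Hidden generation-0 cells (in order): (0,1), (3,4).
A hidden cell only influences target cells in its own 3x3 neighborhood. Try each of the 2^2 = 4 assignments, step the completed generation 0 forward once under B3/S23, and compare with the target:
  (0,1)=. (3,4)=. -> step reproduces the target at every cell -> ACCEPT
  (0,1)=. (3,4)=# -> step gives (2,3)='.' but target has '#' -> reject
  (0,1)=# (3,4)=. -> step gives (0,1)='#' but target has '.' -> reject
  (0,1)=# (3,4)=# -> step gives (0,1)='#' but target has '.' -> reject
Unique solution: (0,1)=dead, (3,4)=dead.
Check: live-neighbor counts of every cell in the completed generation 0:
021321
021323
233342
112031
Applying B3/S23 to generation 0 with these counts gives:
...#..
...###
.###.#
....#.
which matches the target exactly.

Answer: ..#..#
..#.#.
.....#
##.#.#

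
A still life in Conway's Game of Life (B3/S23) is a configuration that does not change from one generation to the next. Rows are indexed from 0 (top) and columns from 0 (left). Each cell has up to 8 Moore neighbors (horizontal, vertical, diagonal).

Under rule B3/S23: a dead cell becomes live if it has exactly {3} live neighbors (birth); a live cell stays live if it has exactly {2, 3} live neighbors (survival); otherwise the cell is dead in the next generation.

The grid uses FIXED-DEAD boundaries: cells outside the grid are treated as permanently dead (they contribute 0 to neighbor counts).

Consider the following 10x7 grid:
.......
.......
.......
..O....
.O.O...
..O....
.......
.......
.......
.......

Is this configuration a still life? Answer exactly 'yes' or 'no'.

Answer: yes

Derivation:
Compute generation 1 and compare to generation 0 (given above):
Generation 1:
.......
.......
.......
..O....
.O.O...
..O....
.......
.......
.......
.......
The grids are IDENTICAL -> still life.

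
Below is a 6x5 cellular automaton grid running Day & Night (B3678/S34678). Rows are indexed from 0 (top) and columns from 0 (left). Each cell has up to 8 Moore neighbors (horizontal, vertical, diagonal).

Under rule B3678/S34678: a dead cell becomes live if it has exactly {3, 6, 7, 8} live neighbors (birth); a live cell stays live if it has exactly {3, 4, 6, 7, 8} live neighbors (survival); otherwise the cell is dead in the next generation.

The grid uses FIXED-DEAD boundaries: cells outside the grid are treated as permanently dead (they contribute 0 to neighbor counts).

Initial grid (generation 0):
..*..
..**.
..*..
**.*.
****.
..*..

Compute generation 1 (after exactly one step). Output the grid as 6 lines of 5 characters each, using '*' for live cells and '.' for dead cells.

Answer: ...*.
.***.
..*..
*.**.
*..*.
..**.

Derivation:
Simulating step by step:
Generation 0 (given above): 12 live cells
Generation 1: 12 live cells
(generation 1 grid is the final answer)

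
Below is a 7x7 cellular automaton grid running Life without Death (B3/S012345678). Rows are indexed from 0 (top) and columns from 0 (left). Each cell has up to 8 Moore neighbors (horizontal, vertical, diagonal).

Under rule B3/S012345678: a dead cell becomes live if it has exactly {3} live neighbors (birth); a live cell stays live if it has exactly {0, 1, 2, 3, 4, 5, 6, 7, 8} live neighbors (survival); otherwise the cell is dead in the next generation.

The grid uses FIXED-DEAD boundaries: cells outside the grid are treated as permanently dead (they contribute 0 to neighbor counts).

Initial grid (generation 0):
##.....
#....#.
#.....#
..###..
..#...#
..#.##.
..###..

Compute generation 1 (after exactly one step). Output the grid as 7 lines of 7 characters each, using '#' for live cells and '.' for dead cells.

Answer: ##.....
#....#.
##.####
.#####.
.##...#
.##.##.
..####.

Derivation:
Simulating step by step:
Generation 0 (given above): 17 live cells
Generation 1: 26 live cells
(generation 1 grid is the final answer)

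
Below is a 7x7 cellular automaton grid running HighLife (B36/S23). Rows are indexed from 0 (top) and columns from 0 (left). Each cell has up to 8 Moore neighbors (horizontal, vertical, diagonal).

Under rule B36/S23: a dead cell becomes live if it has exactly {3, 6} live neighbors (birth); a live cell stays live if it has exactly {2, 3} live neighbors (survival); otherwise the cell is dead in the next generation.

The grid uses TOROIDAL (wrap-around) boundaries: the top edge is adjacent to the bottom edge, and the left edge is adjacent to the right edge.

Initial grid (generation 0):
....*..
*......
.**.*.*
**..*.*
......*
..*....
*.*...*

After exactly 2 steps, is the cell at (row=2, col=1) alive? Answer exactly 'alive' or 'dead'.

Answer: alive

Derivation:
Simulating step by step:
Generation 0 (given above): 15 live cells
Generation 1: 23 live cells
**....*
**.*.*.
*.**..*
.***..*
.*...**
**....*
.*.*...
Generation 2: 15 live cells
....*.*
...****
.*...*.
*..**..
.....*.
.*...**
.......

Cell (2,1) at generation 2: 1 -> alive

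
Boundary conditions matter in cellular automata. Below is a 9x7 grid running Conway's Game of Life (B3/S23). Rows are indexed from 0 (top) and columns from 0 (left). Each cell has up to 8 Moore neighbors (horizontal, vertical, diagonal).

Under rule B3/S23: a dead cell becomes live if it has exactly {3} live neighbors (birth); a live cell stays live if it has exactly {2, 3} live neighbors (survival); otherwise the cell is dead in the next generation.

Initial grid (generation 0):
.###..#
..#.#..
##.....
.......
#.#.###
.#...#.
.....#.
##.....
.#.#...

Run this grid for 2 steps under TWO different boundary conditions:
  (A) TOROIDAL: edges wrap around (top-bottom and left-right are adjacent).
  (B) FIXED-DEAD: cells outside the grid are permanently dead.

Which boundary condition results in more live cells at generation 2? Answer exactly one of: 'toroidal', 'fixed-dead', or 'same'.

Under TOROIDAL boundary, generation 2:
.......
##.....
.......
.#..##.
.#..##.
..#....
......#
..#...#
...#...
Population = 13

Under FIXED-DEAD boundary, generation 2:
.##....
#......
##.....
##..###
##..###
.##..#.
.......
.......
#.#....
Population = 20

Comparison: toroidal=13, fixed-dead=20 -> fixed-dead

Answer: fixed-dead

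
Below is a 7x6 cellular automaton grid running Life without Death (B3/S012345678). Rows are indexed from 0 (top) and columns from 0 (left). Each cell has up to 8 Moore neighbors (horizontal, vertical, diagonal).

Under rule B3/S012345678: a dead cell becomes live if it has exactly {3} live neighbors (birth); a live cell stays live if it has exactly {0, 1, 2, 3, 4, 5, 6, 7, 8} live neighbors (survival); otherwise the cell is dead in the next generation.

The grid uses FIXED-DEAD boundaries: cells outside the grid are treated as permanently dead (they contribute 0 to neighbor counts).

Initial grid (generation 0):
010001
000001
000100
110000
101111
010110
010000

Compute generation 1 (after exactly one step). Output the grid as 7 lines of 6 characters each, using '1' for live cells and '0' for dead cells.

Simulating step by step:
Generation 0 (given above): 15 live cells
Generation 1: 19 live cells
(generation 1 grid is the final answer)

Answer: 010001
000011
000100
110000
101111
110111
011000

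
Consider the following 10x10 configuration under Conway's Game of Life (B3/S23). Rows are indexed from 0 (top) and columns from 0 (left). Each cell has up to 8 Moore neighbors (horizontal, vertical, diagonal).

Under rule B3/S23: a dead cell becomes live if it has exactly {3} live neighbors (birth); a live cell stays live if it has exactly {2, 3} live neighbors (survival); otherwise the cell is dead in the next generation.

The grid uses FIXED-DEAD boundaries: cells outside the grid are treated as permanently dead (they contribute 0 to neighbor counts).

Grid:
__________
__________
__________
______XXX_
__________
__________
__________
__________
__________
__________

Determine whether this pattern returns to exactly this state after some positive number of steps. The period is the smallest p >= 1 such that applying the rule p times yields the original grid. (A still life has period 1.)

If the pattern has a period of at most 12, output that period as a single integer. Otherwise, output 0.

Simulating and comparing each generation to the original:
Gen 0 (original, given above): 3 live cells
Gen 1: 3 live cells, differs from original
Gen 2: 3 live cells, MATCHES original -> period = 2

Answer: 2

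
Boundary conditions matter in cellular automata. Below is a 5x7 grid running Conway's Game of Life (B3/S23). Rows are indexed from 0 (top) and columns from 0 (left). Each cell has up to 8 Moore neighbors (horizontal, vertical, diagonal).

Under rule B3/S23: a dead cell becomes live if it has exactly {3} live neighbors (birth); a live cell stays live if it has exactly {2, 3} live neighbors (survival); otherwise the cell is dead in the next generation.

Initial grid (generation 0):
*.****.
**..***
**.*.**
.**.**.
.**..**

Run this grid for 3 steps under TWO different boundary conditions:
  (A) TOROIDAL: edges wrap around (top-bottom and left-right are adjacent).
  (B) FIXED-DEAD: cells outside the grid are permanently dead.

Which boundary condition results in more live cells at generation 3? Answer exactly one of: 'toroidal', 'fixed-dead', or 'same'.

Answer: fixed-dead

Derivation:
Under TOROIDAL boundary, generation 3:
.......
.......
.......
.......
.......
Population = 0

Under FIXED-DEAD boundary, generation 3:
.......
.......
.......
...*.*.
...***.
Population = 5

Comparison: toroidal=0, fixed-dead=5 -> fixed-dead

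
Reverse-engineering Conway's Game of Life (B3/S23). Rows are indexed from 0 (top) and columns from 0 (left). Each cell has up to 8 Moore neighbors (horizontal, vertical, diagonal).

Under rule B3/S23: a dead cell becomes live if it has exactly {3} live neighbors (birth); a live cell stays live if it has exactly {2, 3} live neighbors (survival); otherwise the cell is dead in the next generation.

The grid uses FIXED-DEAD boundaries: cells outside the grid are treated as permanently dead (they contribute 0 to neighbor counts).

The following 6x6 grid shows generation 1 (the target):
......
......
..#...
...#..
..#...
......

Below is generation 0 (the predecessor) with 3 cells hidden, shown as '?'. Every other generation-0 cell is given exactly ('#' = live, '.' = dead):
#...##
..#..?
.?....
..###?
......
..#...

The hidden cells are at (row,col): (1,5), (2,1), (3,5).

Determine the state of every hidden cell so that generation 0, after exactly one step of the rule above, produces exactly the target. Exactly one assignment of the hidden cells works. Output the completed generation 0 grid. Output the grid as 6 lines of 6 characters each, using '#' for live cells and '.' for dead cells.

Answer: #...##
..#...
......
..###.
......
..#...

Derivation:
Hidden generation-0 cells (in order): (1,5), (2,1), (3,5).
A hidden cell only influences target cells in its own 3x3 neighborhood. Try each of the 2^3 = 8 assignments, step the completed generation 0 forward once under B3/S23, and compare with the target:
  (1,5)=. (2,1)=. (3,5)=. -> step reproduces the target at every cell -> ACCEPT
  (1,5)=. (2,1)=. (3,5)=# -> step gives (2,4)='#' but target has '.' -> reject
  (1,5)=. (2,1)=# (3,5)=. -> step gives (1,1)='#' but target has '.' -> reject
  (1,5)=. (2,1)=# (3,5)=# -> step gives (1,1)='#' but target has '.' -> reject
  (1,5)=# (2,1)=. (3,5)=. -> step gives (0,4)='#' but target has '.' -> reject
  (1,5)=# (2,1)=. (3,5)=# -> step gives (0,4)='#' but target has '.' -> reject
  (1,5)=# (2,1)=# (3,5)=. -> step gives (0,4)='#' but target has '.' -> reject
  (1,5)=# (2,1)=# (3,5)=# -> step gives (0,4)='#' but target has '.' -> reject
Unique solution: (1,5)=dead, (2,1)=dead, (3,5)=dead.
Check: live-neighbor counts of every cell in the completed generation 0:
021211
120222
023421
011211
023421
010100
Applying B3/S23 to generation 0 with these counts gives:
......
......
..#...
...#..
..#...
......
which matches the target exactly.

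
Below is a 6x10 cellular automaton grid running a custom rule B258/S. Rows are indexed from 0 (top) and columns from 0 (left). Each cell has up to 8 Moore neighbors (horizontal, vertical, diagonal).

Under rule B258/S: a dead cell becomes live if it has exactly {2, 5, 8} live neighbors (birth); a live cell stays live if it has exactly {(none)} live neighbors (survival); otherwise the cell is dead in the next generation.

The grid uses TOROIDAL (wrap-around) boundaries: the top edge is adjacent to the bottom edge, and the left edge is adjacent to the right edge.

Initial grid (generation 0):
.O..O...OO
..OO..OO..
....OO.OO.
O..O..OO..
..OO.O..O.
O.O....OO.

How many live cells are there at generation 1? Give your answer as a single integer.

Answer: 14

Derivation:
Simulating step by step:
Generation 0 (given above): 24 live cells
Generation 1: 14 live cells
.....O.O..
OO......O.
.O.......O
.O..O.....
O......O..
.....OO..O
Population at generation 1: 14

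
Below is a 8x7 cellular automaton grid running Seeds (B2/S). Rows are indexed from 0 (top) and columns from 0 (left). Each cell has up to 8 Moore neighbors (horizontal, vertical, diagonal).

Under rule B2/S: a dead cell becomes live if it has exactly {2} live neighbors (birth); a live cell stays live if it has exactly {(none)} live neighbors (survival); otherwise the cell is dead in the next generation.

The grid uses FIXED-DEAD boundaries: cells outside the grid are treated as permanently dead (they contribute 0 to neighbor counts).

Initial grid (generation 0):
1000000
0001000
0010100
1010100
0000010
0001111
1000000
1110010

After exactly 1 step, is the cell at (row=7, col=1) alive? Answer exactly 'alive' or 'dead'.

Answer: dead

Derivation:
Simulating step by step:
Generation 0 (given above): 17 live cells
Generation 1: 6 live cells
0000000
0110100
0000010
0000000
0110000
0000000
0000000
0000000

Cell (7,1) at generation 1: 0 -> dead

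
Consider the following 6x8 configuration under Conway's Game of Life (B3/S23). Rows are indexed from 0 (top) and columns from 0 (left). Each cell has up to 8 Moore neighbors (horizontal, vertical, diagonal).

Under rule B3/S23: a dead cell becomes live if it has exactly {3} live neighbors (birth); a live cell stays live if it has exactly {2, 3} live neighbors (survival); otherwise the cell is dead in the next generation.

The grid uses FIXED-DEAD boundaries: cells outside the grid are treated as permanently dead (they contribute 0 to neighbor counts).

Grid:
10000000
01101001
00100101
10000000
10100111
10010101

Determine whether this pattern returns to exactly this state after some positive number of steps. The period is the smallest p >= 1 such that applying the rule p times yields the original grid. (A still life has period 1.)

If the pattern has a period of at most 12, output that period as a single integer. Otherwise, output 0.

Simulating and comparing each generation to the original:
Gen 0 (original, given above): 18 live cells
Gen 1: 18 live cells, differs from original
Gen 2: 15 live cells, differs from original
Gen 3: 14 live cells, differs from original
Gen 4: 15 live cells, differs from original
Gen 5: 16 live cells, differs from original
Gen 6: 17 live cells, differs from original
Gen 7: 18 live cells, differs from original
Gen 8: 16 live cells, differs from original
Gen 9: 16 live cells, differs from original
Gen 10: 13 live cells, differs from original
Gen 11: 11 live cells, differs from original
Gen 12: 11 live cells, differs from original
No period found within 12 steps.

Answer: 0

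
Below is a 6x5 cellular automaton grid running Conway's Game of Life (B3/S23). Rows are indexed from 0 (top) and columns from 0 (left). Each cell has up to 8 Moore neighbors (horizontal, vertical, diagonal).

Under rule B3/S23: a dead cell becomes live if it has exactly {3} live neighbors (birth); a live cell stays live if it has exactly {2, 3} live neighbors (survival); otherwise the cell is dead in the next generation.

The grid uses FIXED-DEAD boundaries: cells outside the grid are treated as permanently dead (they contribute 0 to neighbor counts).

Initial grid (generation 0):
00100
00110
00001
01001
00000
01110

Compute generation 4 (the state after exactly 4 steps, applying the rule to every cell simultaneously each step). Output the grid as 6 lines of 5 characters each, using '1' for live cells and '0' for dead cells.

Answer: 00100
01010
10010
10010
01010
00000

Derivation:
Simulating step by step:
Generation 0 (given above): 9 live cells
Generation 1: 9 live cells
00110
00110
00101
00000
01010
00100
Generation 2: 9 live cells
00110
01001
00100
00110
00100
00100
Generation 3: 10 live cells
00110
01000
01100
01110
01100
00000
Generation 4: 9 live cells
(generation 4 grid is the final answer)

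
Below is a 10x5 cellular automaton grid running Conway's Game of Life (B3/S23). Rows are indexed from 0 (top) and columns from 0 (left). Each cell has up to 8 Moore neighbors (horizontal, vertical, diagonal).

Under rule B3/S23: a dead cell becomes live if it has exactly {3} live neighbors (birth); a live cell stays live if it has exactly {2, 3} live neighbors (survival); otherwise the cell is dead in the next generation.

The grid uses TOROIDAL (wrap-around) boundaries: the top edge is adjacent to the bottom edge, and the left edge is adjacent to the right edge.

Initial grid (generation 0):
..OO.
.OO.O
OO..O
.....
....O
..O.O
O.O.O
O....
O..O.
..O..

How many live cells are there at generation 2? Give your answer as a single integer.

Simulating step by step:
Generation 0 (given above): 18 live cells
Generation 1: 18 live cells
.....
....O
.OOOO
....O
...O.
.O..O
O...O
O..O.
.O..O
.OO.O
Generation 2: 23 live cells
O..O.
O.O.O
..O.O
O...O
O..OO
...OO
.O.O.
.O.O.
.O..O
.OOO.
Population at generation 2: 23

Answer: 23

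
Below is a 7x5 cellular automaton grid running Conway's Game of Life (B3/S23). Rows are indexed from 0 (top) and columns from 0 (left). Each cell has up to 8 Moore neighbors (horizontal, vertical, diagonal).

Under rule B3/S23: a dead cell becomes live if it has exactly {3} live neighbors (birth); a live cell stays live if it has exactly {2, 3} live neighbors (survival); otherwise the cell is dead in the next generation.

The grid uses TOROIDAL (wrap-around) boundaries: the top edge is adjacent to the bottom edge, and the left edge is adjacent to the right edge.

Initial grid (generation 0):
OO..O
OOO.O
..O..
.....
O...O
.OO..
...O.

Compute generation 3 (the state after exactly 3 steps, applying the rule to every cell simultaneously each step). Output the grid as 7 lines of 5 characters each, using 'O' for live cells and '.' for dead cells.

Answer: .OOO.
.O..O
.....
O....
...OO
.....
.....

Derivation:
Simulating step by step:
Generation 0 (given above): 13 live cells
Generation 1: 14 live cells
.....
..O.O
O.OO.
.....
OO...
OOOOO
...OO
Generation 2: 13 live cells
....O
.OO.O
.OOOO
O.O.O
...O.
.....
.O...
Generation 3: 8 live cells
(generation 3 grid is the final answer)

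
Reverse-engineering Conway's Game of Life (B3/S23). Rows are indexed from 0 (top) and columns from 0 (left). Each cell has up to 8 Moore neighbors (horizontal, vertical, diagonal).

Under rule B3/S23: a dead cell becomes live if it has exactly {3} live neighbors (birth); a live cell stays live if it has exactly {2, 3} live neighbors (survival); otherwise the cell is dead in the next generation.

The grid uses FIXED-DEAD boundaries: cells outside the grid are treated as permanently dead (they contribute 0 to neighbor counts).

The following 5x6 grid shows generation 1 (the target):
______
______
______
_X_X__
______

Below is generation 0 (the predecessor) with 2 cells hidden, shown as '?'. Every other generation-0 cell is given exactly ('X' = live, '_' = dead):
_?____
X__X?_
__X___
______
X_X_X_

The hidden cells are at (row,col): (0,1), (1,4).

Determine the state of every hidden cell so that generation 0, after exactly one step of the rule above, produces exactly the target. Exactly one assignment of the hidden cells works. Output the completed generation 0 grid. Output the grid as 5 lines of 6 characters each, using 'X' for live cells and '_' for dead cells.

Hidden generation-0 cells (in order): (0,1), (1,4).
A hidden cell only influences target cells in its own 3x3 neighborhood. Try each of the 2^2 = 4 assignments, step the completed generation 0 forward once under B3/S23, and compare with the target:
  (0,1)=_ (1,4)=_ -> step reproduces the target at every cell -> ACCEPT
  (0,1)=_ (1,4)=X -> step gives (1,3)='X' but target has '_' -> reject
  (0,1)=X (1,4)=_ -> step gives (1,1)='X' but target has '_' -> reject
  (0,1)=X (1,4)=X -> step gives (1,1)='X' but target has '_' -> reject
Unique solution: (0,1)=dead, (1,4)=dead.
Check: live-neighbor counts of every cell in the completed generation 0:
111110
022110
121210
132311
020201
Applying B3/S23 to generation 0 with these counts gives:
______
______
______
_X_X__
______
which matches the target exactly.

Answer: ______
X__X__
__X___
______
X_X_X_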